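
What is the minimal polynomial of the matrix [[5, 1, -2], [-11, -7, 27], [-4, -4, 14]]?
m_A(x) = (x - 4)^3

The characteristic polynomial factors as (x - 4)^3. The minimal polynomial is ∏(x - λ)^{k_λ} where k_λ is the size of the largest Jordan block at λ.

For λ = 4: rank(A - 4I) = 2, and the largest Jordan block has size 3 (the smallest k with rank((A - 4I)^k) = rank((A - 4I)^(k+1))).

So m_A(x) = (x - 4)^3.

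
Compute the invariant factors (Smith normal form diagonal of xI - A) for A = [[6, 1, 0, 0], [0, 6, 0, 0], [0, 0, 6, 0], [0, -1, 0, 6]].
The Jordan structure of A has elementary divisors (x - 6)^2, (x - 6), (x - 6). Arranging the block sizes at each eigenvalue in decreasing order and taking row products gives the invariant factors.

Invariant factors (smallest first, each dividing the next): x - 6, x - 6, (x - 6)^2.

Check: the last factor (x - 6)^2 is the minimal polynomial, and the product (x - 6)^4 is the characteristic polynomial.

x - 6, x - 6, (x - 6)^2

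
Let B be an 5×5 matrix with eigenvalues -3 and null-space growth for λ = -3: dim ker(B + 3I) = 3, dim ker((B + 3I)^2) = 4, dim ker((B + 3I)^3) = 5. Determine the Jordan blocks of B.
Jordan blocks: (-3, 3), (-3, 1), (-3, 1)

λ = -3: successive nullity increments [3, 1, 1] count blocks of size ≥ k; block sizes are [3, 1, 1].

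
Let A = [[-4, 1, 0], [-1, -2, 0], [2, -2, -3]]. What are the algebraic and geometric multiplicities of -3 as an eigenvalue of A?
The characteristic polynomial is (x + 3)^3, so the factor x + 3 appears with exponent 3: the algebraic multiplicity is 3.

rank(A + 3I) = 1, so the eigenspace has dimension 3 - 1 = 2: the geometric multiplicity is 2.

Since 2 < 3, A is not diagonalizable.

algebraic multiplicity 3, geometric multiplicity 2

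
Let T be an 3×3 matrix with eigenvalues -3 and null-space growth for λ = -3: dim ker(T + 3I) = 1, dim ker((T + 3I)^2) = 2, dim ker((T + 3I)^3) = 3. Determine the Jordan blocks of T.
λ = -3: successive nullity increments [1, 1, 1] count blocks of size ≥ k; block sizes are [3].

Jordan blocks: (-3, 3)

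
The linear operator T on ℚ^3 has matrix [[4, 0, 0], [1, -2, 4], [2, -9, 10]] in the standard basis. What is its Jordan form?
J = [[4, 1, 0], [0, 4, 1], [0, 0, 4]]

The characteristic polynomial is det(xI - A) = (x - 4)^3, so the eigenvalues are 4 (algebraic multiplicity 3).

For λ = 4: rank(A - 4I) = 2, rank((A - 4I)^2) = 1, rank((A - 4I)^3) = 0. The eigenspace has dimension 3 - 2 = 1, so there is 1 Jordan block; the rank sequence gives block sizes [3].

Assembling the blocks gives the Jordan form J above.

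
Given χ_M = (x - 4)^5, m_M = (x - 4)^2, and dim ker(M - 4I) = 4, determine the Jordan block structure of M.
Jordan blocks: (4, 2), (4, 1), (4, 1), (4, 1)

λ = 4: algebraic multiplicity 5 (exponent in χ_M), largest block size 2 (exponent in m_M), 4 blocks (geometric multiplicity). These force block sizes [2, 1, 1, 1].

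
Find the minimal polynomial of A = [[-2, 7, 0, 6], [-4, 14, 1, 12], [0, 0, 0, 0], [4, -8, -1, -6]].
The characteristic polynomial factors as x^3(x - 6). The minimal polynomial is ∏(x - λ)^{k_λ} where k_λ is the size of the largest Jordan block at λ.

For λ = 0: rank(A) = 3, and the largest Jordan block has size 3 (the smallest k with rank(A^k) = rank(A^(k+1))).
For λ = 6: rank(A - 6I) = 3, and the largest Jordan block has size 1 (the smallest k with rank((A - 6I)^k) = rank((A - 6I)^(k+1))).

So m_A(x) = x^3(x - 6).

m_A(x) = x^3(x - 6)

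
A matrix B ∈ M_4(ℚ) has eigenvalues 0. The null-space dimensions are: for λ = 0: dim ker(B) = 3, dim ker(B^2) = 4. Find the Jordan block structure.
Jordan blocks: (0, 2), (0, 1), (0, 1)

λ = 0: successive nullity increments [3, 1] count blocks of size ≥ k; block sizes are [2, 1, 1].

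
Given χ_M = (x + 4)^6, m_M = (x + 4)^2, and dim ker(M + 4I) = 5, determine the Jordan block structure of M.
λ = -4: algebraic multiplicity 6 (exponent in χ_M), largest block size 2 (exponent in m_M), 5 blocks (geometric multiplicity). These force block sizes [2, 1, 1, 1, 1].

Jordan blocks: (-4, 2), (-4, 1), (-4, 1), (-4, 1), (-4, 1)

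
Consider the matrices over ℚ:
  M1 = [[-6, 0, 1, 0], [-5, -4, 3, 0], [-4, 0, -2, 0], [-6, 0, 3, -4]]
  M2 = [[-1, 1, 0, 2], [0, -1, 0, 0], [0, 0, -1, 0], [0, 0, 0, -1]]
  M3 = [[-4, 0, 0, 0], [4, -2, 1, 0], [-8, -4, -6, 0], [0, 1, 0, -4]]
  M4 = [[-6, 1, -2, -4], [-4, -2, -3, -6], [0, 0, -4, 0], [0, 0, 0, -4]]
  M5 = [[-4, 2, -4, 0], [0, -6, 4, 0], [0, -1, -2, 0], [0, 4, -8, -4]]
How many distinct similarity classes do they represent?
Characteristic polynomials: χ_{M1} = (x + 4)^4, χ_{M2} = (x + 1)^4, χ_{M3} = (x + 4)^4, χ_{M4} = (x + 4)^4, χ_{M5} = (x + 4)^4.

{M1, M3, M4}: invariant factors x + 4, (x + 4)^3.

{M2}: invariant factors x + 1, x + 1, (x + 1)^2.

{M5}: invariant factors x + 4, x + 4, (x + 4)^2.

Matrices are similar if and only if their invariant-factor lists agree; the partition into similarity classes is {M1, M3, M4}, {M2}, {M5}.

3 classes: {M1, M3, M4}, {M2}, {M5}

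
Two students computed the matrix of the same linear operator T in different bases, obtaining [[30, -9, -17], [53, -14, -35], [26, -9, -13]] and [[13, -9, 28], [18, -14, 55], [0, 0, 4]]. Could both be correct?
Yes.

Two matrices over a field are similar if and only if they have the same invariant factors.

Both A and B have characteristic polynomial (x - 4)^2(x + 5) and minimal polynomial (x - 4)^2(x + 5). Computing further, both have invariant factors (x - 4)^2(x + 5). Hence A and B are similar.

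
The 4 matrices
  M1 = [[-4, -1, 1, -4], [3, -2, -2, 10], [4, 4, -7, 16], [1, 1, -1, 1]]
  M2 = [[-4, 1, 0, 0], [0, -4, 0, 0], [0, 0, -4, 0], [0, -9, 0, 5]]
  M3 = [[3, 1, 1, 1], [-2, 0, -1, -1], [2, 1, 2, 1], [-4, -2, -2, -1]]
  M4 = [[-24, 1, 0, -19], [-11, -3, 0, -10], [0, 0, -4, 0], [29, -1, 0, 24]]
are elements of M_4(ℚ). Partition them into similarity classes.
3 classes: {M1}, {M2, M4}, {M3}

Characteristic polynomials: χ_{M1} = (x + 3)^4, χ_{M2} = (x - 5)(x + 4)^3, χ_{M3} = (x - 1)^4, χ_{M4} = (x - 5)(x + 4)^3.

{M1}: invariant factors x + 3, (x + 3)^3.

{M2, M4}: invariant factors x + 4, (x - 5)(x + 4)^2.

{M3}: invariant factors x - 1, x - 1, (x - 1)^2.

Matrices are similar if and only if their invariant-factor lists agree; the partition into similarity classes is {M1}, {M2, M4}, {M3}.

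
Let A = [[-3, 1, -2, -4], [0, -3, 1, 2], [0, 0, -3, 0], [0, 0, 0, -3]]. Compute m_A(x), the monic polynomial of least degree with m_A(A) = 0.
m_A(x) = (x + 3)^3

The characteristic polynomial factors as (x + 3)^4. The minimal polynomial is ∏(x - λ)^{k_λ} where k_λ is the size of the largest Jordan block at λ.

For λ = -3: rank(A + 3I) = 2, and the largest Jordan block has size 3 (the smallest k with rank((A + 3I)^k) = rank((A + 3I)^(k+1))).

So m_A(x) = (x + 3)^3.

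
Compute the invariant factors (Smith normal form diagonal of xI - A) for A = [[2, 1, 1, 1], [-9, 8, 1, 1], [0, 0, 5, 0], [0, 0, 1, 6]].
The Jordan structure of A has elementary divisors (x - 5)^2, (x - 5), (x - 6). Arranging the block sizes at each eigenvalue in decreasing order and taking row products gives the invariant factors.

Invariant factors (smallest first, each dividing the next): x - 5, (x - 6)(x - 5)^2.

Check: the last factor (x - 6)(x - 5)^2 is the minimal polynomial, and the product (x - 6)(x - 5)^3 is the characteristic polynomial.

x - 5, (x - 6)(x - 5)^2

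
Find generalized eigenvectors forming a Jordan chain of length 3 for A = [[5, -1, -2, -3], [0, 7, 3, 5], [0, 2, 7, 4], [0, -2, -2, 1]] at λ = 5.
We seek v_1 ∈ ker((A - 5I)^3) \ ker((A - 5I)^2), then set v_{i+1} = (A - 5I) v_i.

One such chain is v_1 = [[0, -1, 1, 0]]^T, v_2 = [[-1, 1, 0, 0]]^T, v_3 = [[-1, 2, 2, -2]]^T. Check: (A - 5I) v_3 = [[0, 0, 0, 0]]^T = 0.

v_1 = [[0, -1, 1, 0]]^T, v_2 = [[-1, 1, 0, 0]]^T, v_3 = [[-1, 2, 2, -2]]^T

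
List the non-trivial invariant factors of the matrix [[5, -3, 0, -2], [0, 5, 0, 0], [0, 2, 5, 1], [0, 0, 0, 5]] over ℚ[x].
(x - 5)^2, (x - 5)^2

The Jordan structure of A has elementary divisors (x - 5)^2, (x - 5)^2. Arranging the block sizes at each eigenvalue in decreasing order and taking row products gives the invariant factors.

Invariant factors (smallest first, each dividing the next): (x - 5)^2, (x - 5)^2.

Check: the last factor (x - 5)^2 is the minimal polynomial, and the product (x - 5)^4 is the characteristic polynomial.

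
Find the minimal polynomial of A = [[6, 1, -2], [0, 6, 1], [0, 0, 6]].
The characteristic polynomial factors as (x - 6)^3. The minimal polynomial is ∏(x - λ)^{k_λ} where k_λ is the size of the largest Jordan block at λ.

For λ = 6: rank(A - 6I) = 2, and the largest Jordan block has size 3 (the smallest k with rank((A - 6I)^k) = rank((A - 6I)^(k+1))).

So m_A(x) = (x - 6)^3.

m_A(x) = (x - 6)^3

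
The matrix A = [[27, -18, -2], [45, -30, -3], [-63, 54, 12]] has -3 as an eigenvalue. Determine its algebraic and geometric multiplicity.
The characteristic polynomial is (x - 6)^2(x + 3), so the factor x + 3 appears with exponent 1: the algebraic multiplicity is 1.

rank(A + 3I) = 2, so the eigenspace has dimension 3 - 2 = 1: the geometric multiplicity is 1.

algebraic multiplicity 1, geometric multiplicity 1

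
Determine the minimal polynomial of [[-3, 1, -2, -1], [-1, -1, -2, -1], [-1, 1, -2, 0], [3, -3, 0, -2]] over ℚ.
The characteristic polynomial factors as (x + 2)^4. The minimal polynomial is ∏(x - λ)^{k_λ} where k_λ is the size of the largest Jordan block at λ.

For λ = -2: rank(A + 2I) = 2, and the largest Jordan block has size 3 (the smallest k with rank((A + 2I)^k) = rank((A + 2I)^(k+1))).

So m_A(x) = (x + 2)^3.

m_A(x) = (x + 2)^3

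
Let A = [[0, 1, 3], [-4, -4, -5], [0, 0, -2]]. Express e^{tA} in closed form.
e^{tA} = [[(2*t + 1)*e^{-2*t}, t*e^{-2*t}, t*(t + 6)*e^{-2*t}/2], [-4*t*e^{-2*t}, (1 - 2*t)*e^{-2*t}, t*(-t - 5)*e^{-2*t}], [0, 0, e^{-2*t}]]

A has Jordan form J = [[-2, 1, 0], [0, -2, 1], [0, 0, -2]] with A = PJP^{-1}, so e^{tA} = P e^{tJ} P^{-1}.

For a Jordan block J_k(λ), e^{tJ_k(λ)} = e^{λt} · (I + tN + t^2 N^2/2! + ... + t^{k-1} N^{k-1}/(k-1)!) where N is the nilpotent superdiagonal part.

Assembling the blocks and conjugating back gives the entries of e^{tA} as shown above.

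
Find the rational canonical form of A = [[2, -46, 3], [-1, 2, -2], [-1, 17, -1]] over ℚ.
The invariant factors of A (the non-unit diagonal entries of the Smith normal form of xI - A over ℚ[x]) are (x - 3)^2(x + 3), each dividing the next. The characteristic polynomial is their product, (x - 3)^2(x + 3).

The rational canonical form is the block-diagonal matrix of companion matrices C(f_i):
R = [[0, 0, -27], [1, 0, 9], [0, 1, 3]].

R = [[0, 0, -27], [1, 0, 9], [0, 1, 3]]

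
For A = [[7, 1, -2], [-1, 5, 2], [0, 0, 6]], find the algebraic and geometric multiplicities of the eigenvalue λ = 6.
algebraic multiplicity 3, geometric multiplicity 2

The characteristic polynomial is (x - 6)^3, so the factor x - 6 appears with exponent 3: the algebraic multiplicity is 3.

rank(A - 6I) = 1, so the eigenspace has dimension 3 - 1 = 2: the geometric multiplicity is 2.

Since 2 < 3, A is not diagonalizable.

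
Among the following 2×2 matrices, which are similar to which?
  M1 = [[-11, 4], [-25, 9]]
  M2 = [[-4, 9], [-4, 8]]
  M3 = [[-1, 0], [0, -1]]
Characteristic polynomials: χ_{M1} = (x + 1)^2, χ_{M2} = (x - 2)^2, χ_{M3} = (x + 1)^2.

{M1}: invariant factors (x + 1)^2.

{M2}: invariant factors (x - 2)^2.

{M3}: invariant factors x + 1, x + 1.

Matrices are similar if and only if their invariant-factor lists agree; the partition into similarity classes is {M1}, {M2}, {M3}.

3 classes: {M1}, {M2}, {M3}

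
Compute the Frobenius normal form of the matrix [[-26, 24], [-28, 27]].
The invariant factors of A (the non-unit diagonal entries of the Smith normal form of xI - A over ℚ[x]) are (x - 6)(x + 5), each dividing the next. The characteristic polynomial is their product, (x - 6)(x + 5).

The rational canonical form is the block-diagonal matrix of companion matrices C(f_i):
R = [[0, 30], [1, 1]].

R = [[0, 30], [1, 1]]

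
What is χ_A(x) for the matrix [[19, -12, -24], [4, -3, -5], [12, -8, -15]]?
χ_A(x) = (x - 1)^2(x + 1)

xI - A = [[x - 19, 12, 24], [-4, x + 3, 5], [-12, 8, x + 15]].

Expanding det(xI - A) along the first row:
det(xI - A) = + (x - 19)·det([[x + 3, 5], [8, x + 15]]) - (12)·det([[-4, 5], [-12, x + 15]]) + (24)·det([[-4, x + 3], [-12, 8]]).

Evaluating gives χ_A(x) = x^3 - x^2 - x + 1 = (x - 1)^2(x + 1).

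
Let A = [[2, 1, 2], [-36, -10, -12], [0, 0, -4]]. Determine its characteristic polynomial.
xI - A = [[x - 2, -1, -2], [36, x + 10, 12], [0, 0, x + 4]].

Expanding det(xI - A) along the first row:
det(xI - A) = + (x - 2)·det([[x + 10, 12], [0, x + 4]]) - (-1)·det([[36, 12], [0, x + 4]]) + (-2)·det([[36, x + 10], [0, 0]]).

Evaluating gives χ_A(x) = x^3 + 12x^2 + 48x + 64 = (x + 4)^3.

χ_A(x) = (x + 4)^3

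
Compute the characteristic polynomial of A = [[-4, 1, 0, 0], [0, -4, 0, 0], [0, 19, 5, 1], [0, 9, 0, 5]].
χ_A(x) = (x - 5)^2(x + 4)^2

xI - A = [[x + 4, -1, 0, 0], [0, x + 4, 0, 0], [0, -19, x - 5, -1], [0, -9, 0, x - 5]].

Expanding det(xI - A) along the first row:
det(xI - A) = + (x + 4)·det([[x + 4, 0, 0], [-19, x - 5, -1], [-9, 0, x - 5]]) - (-1)·det([[0, 0, 0], [0, x - 5, -1], [0, 0, x - 5]]) + (0)·det([[0, x + 4, 0], [0, -19, -1], [0, -9, x - 5]]) - (0)·det([[0, x + 4, 0], [0, -19, x - 5], [0, -9, 0]]).

Evaluating gives χ_A(x) = x^4 - 2x^3 - 39x^2 + 40x + 400 = (x - 5)^2(x + 4)^2.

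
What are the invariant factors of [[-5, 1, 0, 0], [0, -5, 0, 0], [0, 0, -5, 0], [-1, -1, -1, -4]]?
The Jordan structure of A has elementary divisors (x + 5)^2, (x + 5), (x + 4). Arranging the block sizes at each eigenvalue in decreasing order and taking row products gives the invariant factors.

Invariant factors (smallest first, each dividing the next): x + 5, (x + 4)(x + 5)^2.

Check: the last factor (x + 4)(x + 5)^2 is the minimal polynomial, and the product (x + 4)(x + 5)^3 is the characteristic polynomial.

x + 5, (x + 4)(x + 5)^2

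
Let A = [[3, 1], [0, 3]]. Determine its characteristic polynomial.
χ_A(x) = (x - 3)^2

xI - A = [[x - 3, -1], [0, x - 3]].

Expanding det(xI - A) along the first row:
det(xI - A) = + (x - 3)·det([[x - 3]]) - (-1)·det([[0]]).

Evaluating gives χ_A(x) = x^2 - 6x + 9 = (x - 3)^2.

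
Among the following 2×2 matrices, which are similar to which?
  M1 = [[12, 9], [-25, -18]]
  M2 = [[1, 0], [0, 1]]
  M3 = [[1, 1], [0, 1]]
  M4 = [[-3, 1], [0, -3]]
3 classes: {M1, M4}, {M2}, {M3}

Characteristic polynomials: χ_{M1} = (x + 3)^2, χ_{M2} = (x - 1)^2, χ_{M3} = (x - 1)^2, χ_{M4} = (x + 3)^2.

{M1, M4}: invariant factors (x + 3)^2.

{M2}: invariant factors x - 1, x - 1.

{M3}: invariant factors (x - 1)^2.

Matrices are similar if and only if their invariant-factor lists agree; the partition into similarity classes is {M1, M4}, {M2}, {M3}.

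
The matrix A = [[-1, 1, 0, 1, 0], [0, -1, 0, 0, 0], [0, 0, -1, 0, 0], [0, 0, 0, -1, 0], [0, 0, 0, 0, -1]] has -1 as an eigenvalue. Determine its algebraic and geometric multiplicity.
The characteristic polynomial is (x + 1)^5, so the factor x + 1 appears with exponent 5: the algebraic multiplicity is 5.

rank(A + I) = 1, so the eigenspace has dimension 5 - 1 = 4: the geometric multiplicity is 4.

Since 4 < 5, A is not diagonalizable.

algebraic multiplicity 5, geometric multiplicity 4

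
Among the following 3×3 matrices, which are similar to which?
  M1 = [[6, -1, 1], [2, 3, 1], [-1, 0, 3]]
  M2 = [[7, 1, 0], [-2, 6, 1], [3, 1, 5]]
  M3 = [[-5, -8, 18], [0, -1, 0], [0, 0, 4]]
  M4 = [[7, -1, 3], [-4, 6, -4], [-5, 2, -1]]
Characteristic polynomials: χ_{M1} = (x - 4)^3, χ_{M2} = (x - 6)^3, χ_{M3} = (x - 4)(x + 1)(x + 5), χ_{M4} = (x - 4)^3.

{M1, M4}: invariant factors (x - 4)^3.

{M2}: invariant factors (x - 6)^3.

{M3}: invariant factors (x - 4)(x + 1)(x + 5).

Matrices are similar if and only if their invariant-factor lists agree; the partition into similarity classes is {M1, M4}, {M2}, {M3}.

3 classes: {M1, M4}, {M2}, {M3}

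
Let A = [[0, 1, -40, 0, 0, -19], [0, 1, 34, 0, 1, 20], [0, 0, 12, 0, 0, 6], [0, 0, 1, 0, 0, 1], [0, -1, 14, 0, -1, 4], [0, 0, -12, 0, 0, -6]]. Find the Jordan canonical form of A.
J = [[0, 1, 0, 0, 0, 0], [0, 0, 1, 0, 0, 0], [0, 0, 0, 0, 0, 0], [0, 0, 0, 0, 1, 0], [0, 0, 0, 0, 0, 0], [0, 0, 0, 0, 0, 6]]

The characteristic polynomial is det(xI - A) = x^5(x - 6), so the eigenvalues are 0 (algebraic multiplicity 5), 6 (algebraic multiplicity 1).

For λ = 0: rank(A) = 4, rank(A^2) = 2, rank(A^3) = 1. The eigenspace has dimension 6 - 4 = 2, so there are 2 Jordan blocks; the rank sequence gives block sizes [3, 2].

For λ = 6: algebraic multiplicity 1 gives one 1×1 block.

Assembling the blocks gives the Jordan form J above.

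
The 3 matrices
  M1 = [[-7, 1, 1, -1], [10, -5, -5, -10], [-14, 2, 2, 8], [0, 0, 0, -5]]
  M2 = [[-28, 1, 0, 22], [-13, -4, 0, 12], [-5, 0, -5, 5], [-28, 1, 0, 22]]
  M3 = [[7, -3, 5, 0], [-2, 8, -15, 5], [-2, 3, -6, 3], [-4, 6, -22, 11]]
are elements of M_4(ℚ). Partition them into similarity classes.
Characteristic polynomials: χ_{M1} = x(x + 5)^3, χ_{M2} = x(x + 5)^3, χ_{M3} = (x - 5)^4.

{M1, M2}: invariant factors x + 5, x(x + 5)^2.

{M3}: invariant factors (x - 5)^2, (x - 5)^2.

Matrices are similar if and only if their invariant-factor lists agree; the partition into similarity classes is {M1, M2}, {M3}.

2 classes: {M1, M2}, {M3}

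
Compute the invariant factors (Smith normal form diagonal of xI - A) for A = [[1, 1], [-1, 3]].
(x - 2)^2

The Jordan structure of A has elementary divisors (x - 2)^2. Arranging the block sizes at each eigenvalue in decreasing order and taking row products gives the invariant factors.

Invariant factors (smallest first, each dividing the next): (x - 2)^2.

Check: the last factor (x - 2)^2 is the minimal polynomial, and the product (x - 2)^2 is the characteristic polynomial.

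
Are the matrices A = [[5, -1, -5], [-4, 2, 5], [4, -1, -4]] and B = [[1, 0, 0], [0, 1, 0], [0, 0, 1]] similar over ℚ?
No.

Both have characteristic polynomial (x - 1)^3, but the minimal polynomial of A is (x - 1)^2 while the minimal polynomial of B is x - 1. The minimal polynomial is a similarity invariant, so A and B are not similar.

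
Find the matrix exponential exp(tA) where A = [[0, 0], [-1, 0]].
A has Jordan form J = [[0, 1], [0, 0]] with A = PJP^{-1}, so e^{tA} = P e^{tJ} P^{-1}.

For a Jordan block J_k(λ), e^{tJ_k(λ)} = e^{λt} · (I + tN + t^2 N^2/2! + ... + t^{k-1} N^{k-1}/(k-1)!) where N is the nilpotent superdiagonal part.

Assembling the blocks and conjugating back gives the entries of e^{tA} as shown above.

e^{tA} = [[1, 0], [-t, 1]]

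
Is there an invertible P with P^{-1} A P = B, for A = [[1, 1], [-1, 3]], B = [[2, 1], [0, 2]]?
Two matrices over a field are similar if and only if they have the same invariant factors.

Both A and B have characteristic polynomial (x - 2)^2 and minimal polynomial (x - 2)^2. Computing further, both have invariant factors (x - 2)^2. Hence A and B are similar.

Yes.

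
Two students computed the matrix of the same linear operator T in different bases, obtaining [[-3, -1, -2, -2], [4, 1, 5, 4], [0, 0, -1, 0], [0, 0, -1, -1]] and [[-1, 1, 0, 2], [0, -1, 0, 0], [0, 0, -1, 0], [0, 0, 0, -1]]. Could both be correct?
No.

Both have characteristic polynomial (x + 1)^4, but the minimal polynomial of A is (x + 1)^3 while the minimal polynomial of B is (x + 1)^2. The minimal polynomial is a similarity invariant, so A and B are not similar.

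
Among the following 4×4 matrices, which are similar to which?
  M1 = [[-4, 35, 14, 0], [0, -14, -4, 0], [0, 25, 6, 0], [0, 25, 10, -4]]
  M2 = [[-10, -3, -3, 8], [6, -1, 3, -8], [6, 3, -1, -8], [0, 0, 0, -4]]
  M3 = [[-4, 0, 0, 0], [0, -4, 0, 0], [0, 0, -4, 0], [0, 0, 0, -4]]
2 classes: {M1, M2}, {M3}

Characteristic polynomials: χ_{M1} = (x + 4)^4, χ_{M2} = (x + 4)^4, χ_{M3} = (x + 4)^4.

{M1, M2}: invariant factors x + 4, x + 4, (x + 4)^2.

{M3}: invariant factors x + 4, x + 4, x + 4, x + 4.

Matrices are similar if and only if their invariant-factor lists agree; the partition into similarity classes is {M1, M2}, {M3}.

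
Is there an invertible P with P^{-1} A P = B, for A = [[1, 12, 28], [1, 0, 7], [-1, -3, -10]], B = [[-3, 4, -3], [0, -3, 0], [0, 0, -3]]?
Two matrices over a field are similar if and only if they have the same invariant factors.

Both A and B have characteristic polynomial (x + 3)^3 and minimal polynomial (x + 3)^2. Computing further, both have invariant factors x + 3, (x + 3)^2. Hence A and B are similar.

Yes.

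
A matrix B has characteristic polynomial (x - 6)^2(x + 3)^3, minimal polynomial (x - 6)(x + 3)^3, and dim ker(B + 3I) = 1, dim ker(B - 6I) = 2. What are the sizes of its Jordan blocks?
λ = -3: algebraic multiplicity 3 (exponent in χ_B), largest block size 3 (exponent in m_B), 1 block (geometric multiplicity). This forces block sizes [3].
λ = 6: algebraic multiplicity 2 (exponent in χ_B), largest block size 1 (exponent in m_B), 2 blocks (geometric multiplicity). These force block sizes [1, 1].

Jordan blocks: (-3, 3), (6, 1), (6, 1)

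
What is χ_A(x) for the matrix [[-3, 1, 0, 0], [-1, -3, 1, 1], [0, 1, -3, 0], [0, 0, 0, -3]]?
χ_A(x) = (x + 3)^4

xI - A = [[x + 3, -1, 0, 0], [1, x + 3, -1, -1], [0, -1, x + 3, 0], [0, 0, 0, x + 3]].

Expanding det(xI - A) along the first row:
det(xI - A) = + (x + 3)·det([[x + 3, -1, -1], [-1, x + 3, 0], [0, 0, x + 3]]) - (-1)·det([[1, -1, -1], [0, x + 3, 0], [0, 0, x + 3]]) + (0)·det([[1, x + 3, -1], [0, -1, 0], [0, 0, x + 3]]) - (0)·det([[1, x + 3, -1], [0, -1, x + 3], [0, 0, 0]]).

Evaluating gives χ_A(x) = x^4 + 12x^3 + 54x^2 + 108x + 81 = (x + 3)^4.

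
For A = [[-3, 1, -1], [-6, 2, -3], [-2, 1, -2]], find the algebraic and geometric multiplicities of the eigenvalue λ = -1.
algebraic multiplicity 3, geometric multiplicity 2

The characteristic polynomial is (x + 1)^3, so the factor x + 1 appears with exponent 3: the algebraic multiplicity is 3.

rank(A + I) = 1, so the eigenspace has dimension 3 - 1 = 2: the geometric multiplicity is 2.

Since 2 < 3, A is not diagonalizable.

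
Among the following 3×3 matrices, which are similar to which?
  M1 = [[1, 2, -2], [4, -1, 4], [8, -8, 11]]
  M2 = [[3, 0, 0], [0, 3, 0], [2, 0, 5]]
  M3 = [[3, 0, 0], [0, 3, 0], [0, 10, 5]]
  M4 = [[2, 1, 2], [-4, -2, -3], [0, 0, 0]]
Characteristic polynomials: χ_{M1} = (x - 5)(x - 3)^2, χ_{M2} = (x - 5)(x - 3)^2, χ_{M3} = (x - 5)(x - 3)^2, χ_{M4} = x^3.

{M1, M2, M3}: invariant factors x - 3, (x - 5)(x - 3).

{M4}: invariant factors x^3.

Matrices are similar if and only if their invariant-factor lists agree; the partition into similarity classes is {M1, M2, M3}, {M4}.

2 classes: {M1, M2, M3}, {M4}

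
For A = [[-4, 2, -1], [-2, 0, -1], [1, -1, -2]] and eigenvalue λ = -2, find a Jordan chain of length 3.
We seek v_1 ∈ ker((A + 2I)^3) \ ker((A + 2I)^2), then set v_{i+1} = (A + 2I) v_i.

One such chain is v_1 = [[-1, 0, 1]]^T, v_2 = [[1, 1, -1]]^T, v_3 = [[1, 1, 0]]^T. Check: (A + 2I) v_3 = [[0, 0, 0]]^T = 0.

v_1 = [[-1, 0, 1]]^T, v_2 = [[1, 1, -1]]^T, v_3 = [[1, 1, 0]]^T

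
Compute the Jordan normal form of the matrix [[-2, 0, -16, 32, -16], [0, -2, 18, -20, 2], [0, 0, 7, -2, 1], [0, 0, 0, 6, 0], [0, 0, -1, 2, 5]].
J = [[-2, 0, 0, 0, 0], [0, -2, 0, 0, 0], [0, 0, 6, 1, 0], [0, 0, 0, 6, 0], [0, 0, 0, 0, 6]]

The characteristic polynomial is det(xI - A) = (x - 6)^3(x + 2)^2, so the eigenvalues are -2 (algebraic multiplicity 2), 6 (algebraic multiplicity 3).

For λ = -2: rank(A + 2I) = 3. The eigenspace has dimension 5 - 3 = 2, so there are 2 Jordan blocks; the rank sequence gives block sizes [1, 1].

For λ = 6: rank(A - 6I) = 3, rank((A - 6I)^2) = 2. The eigenspace has dimension 5 - 3 = 2, so there are 2 Jordan blocks; the rank sequence gives block sizes [2, 1].

Assembling the blocks gives the Jordan form J above.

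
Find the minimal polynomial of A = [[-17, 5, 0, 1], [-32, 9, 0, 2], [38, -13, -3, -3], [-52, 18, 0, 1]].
m_A(x) = (x + 1)(x + 3)^2

The characteristic polynomial factors as (x + 1)(x + 3)^3. The minimal polynomial is ∏(x - λ)^{k_λ} where k_λ is the size of the largest Jordan block at λ.

For λ = -3: rank(A + 3I) = 2, and the largest Jordan block has size 2 (the smallest k with rank((A + 3I)^k) = rank((A + 3I)^(k+1))).
For λ = -1: rank(A + I) = 3, and the largest Jordan block has size 1 (the smallest k with rank((A + I)^k) = rank((A + I)^(k+1))).

So m_A(x) = (x + 1)(x + 3)^2.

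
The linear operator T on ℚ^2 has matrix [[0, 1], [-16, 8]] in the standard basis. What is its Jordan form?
J = [[4, 1], [0, 4]]

The characteristic polynomial is det(xI - A) = (x - 4)^2, so the eigenvalues are 4 (algebraic multiplicity 2).

For λ = 4: rank(A - 4I) = 1, rank((A - 4I)^2) = 0. The eigenspace has dimension 2 - 1 = 1, so there is 1 Jordan block; the rank sequence gives block sizes [2].

Assembling the blocks gives the Jordan form J above.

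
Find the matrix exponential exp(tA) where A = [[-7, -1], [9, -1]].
A has Jordan form J = [[-4, 1], [0, -4]] with A = PJP^{-1}, so e^{tA} = P e^{tJ} P^{-1}.

For a Jordan block J_k(λ), e^{tJ_k(λ)} = e^{λt} · (I + tN + t^2 N^2/2! + ... + t^{k-1} N^{k-1}/(k-1)!) where N is the nilpotent superdiagonal part.

Assembling the blocks and conjugating back gives the entries of e^{tA} as shown above.

e^{tA} = [[(1 - 3*t)*e^{-4*t}, -t*e^{-4*t}], [9*t*e^{-4*t}, (3*t + 1)*e^{-4*t}]]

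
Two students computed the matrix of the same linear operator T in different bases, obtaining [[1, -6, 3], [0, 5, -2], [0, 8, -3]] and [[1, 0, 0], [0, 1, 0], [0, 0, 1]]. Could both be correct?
Both have characteristic polynomial (x - 1)^3, but the minimal polynomial of A is (x - 1)^2 while the minimal polynomial of B is x - 1. The minimal polynomial is a similarity invariant, so A and B are not similar.

No.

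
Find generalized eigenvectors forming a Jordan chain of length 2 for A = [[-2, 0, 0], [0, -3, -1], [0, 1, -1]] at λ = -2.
We seek v_1 ∈ ker((A + 2I)^2) \ ker(A + 2I), then set v_{i+1} = (A + 2I) v_i.

One such chain is v_1 = [[0, 0, 1]]^T, v_2 = [[0, -1, 1]]^T. Check: (A + 2I) v_2 = [[0, 0, 0]]^T = 0.

v_1 = [[0, 0, 1]]^T, v_2 = [[0, -1, 1]]^T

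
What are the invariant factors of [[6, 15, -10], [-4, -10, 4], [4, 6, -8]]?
The Jordan structure of A has elementary divisors (x + 4)^2, (x + 4). Arranging the block sizes at each eigenvalue in decreasing order and taking row products gives the invariant factors.

Invariant factors (smallest first, each dividing the next): x + 4, (x + 4)^2.

Check: the last factor (x + 4)^2 is the minimal polynomial, and the product (x + 4)^3 is the characteristic polynomial.

x + 4, (x + 4)^2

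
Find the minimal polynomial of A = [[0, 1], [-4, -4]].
The characteristic polynomial factors as (x + 2)^2. The minimal polynomial is ∏(x - λ)^{k_λ} where k_λ is the size of the largest Jordan block at λ.

For λ = -2: rank(A + 2I) = 1, and the largest Jordan block has size 2 (the smallest k with rank((A + 2I)^k) = rank((A + 2I)^(k+1))).

So m_A(x) = (x + 2)^2.

m_A(x) = (x + 2)^2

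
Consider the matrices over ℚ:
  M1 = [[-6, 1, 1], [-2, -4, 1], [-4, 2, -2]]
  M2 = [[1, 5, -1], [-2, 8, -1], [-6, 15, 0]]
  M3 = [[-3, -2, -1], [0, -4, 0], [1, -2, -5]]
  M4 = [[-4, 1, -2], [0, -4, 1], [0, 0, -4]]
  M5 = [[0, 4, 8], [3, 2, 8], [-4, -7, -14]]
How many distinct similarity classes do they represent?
Characteristic polynomials: χ_{M1} = (x + 4)^3, χ_{M2} = (x - 3)^3, χ_{M3} = (x + 4)^3, χ_{M4} = (x + 4)^3, χ_{M5} = (x + 4)^3.

{M1, M4, M5}: invariant factors (x + 4)^3.

{M2}: invariant factors x - 3, (x - 3)^2.

{M3}: invariant factors x + 4, (x + 4)^2.

Matrices are similar if and only if their invariant-factor lists agree; the partition into similarity classes is {M1, M4, M5}, {M2}, {M3}.

3 classes: {M1, M4, M5}, {M2}, {M3}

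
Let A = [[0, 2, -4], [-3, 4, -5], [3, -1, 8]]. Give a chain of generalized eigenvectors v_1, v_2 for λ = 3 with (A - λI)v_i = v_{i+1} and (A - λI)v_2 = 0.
v_1 = [[-2, 0, 1]]^T, v_2 = [[2, 1, -1]]^T

We seek v_1 ∈ ker((A - 3I)^2) \ ker(A - 3I), then set v_{i+1} = (A - 3I) v_i.

One such chain is v_1 = [[-2, 0, 1]]^T, v_2 = [[2, 1, -1]]^T. Check: (A - 3I) v_2 = [[0, 0, 0]]^T = 0.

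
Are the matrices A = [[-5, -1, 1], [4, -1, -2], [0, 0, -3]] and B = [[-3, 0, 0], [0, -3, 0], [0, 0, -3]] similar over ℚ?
Both have characteristic polynomial (x + 3)^3, but the minimal polynomial of A is (x + 3)^2 while the minimal polynomial of B is x + 3. The minimal polynomial is a similarity invariant, so A and B are not similar.

No.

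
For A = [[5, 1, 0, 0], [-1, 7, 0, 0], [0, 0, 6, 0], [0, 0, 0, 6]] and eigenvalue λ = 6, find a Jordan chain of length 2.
We seek v_1 ∈ ker((A - 6I)^2) \ ker(A - 6I), then set v_{i+1} = (A - 6I) v_i.

One such chain is v_1 = [[0, 1, -2, 2]]^T, v_2 = [[1, 1, 0, 0]]^T. Check: (A - 6I) v_2 = [[0, 0, 0, 0]]^T = 0.

v_1 = [[0, 1, -2, 2]]^T, v_2 = [[1, 1, 0, 0]]^T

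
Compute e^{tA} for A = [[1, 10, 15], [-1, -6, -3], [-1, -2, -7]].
e^{tA} = [[(5*t + 1)*e^{-4*t}, 10*t*e^{-4*t}, 15*t*e^{-4*t}], [-t*e^{-4*t}, (1 - 2*t)*e^{-4*t}, -3*t*e^{-4*t}], [-t*e^{-4*t}, -2*t*e^{-4*t}, (1 - 3*t)*e^{-4*t}]]

A has Jordan form J = [[-4, 1, 0], [0, -4, 0], [0, 0, -4]] with A = PJP^{-1}, so e^{tA} = P e^{tJ} P^{-1}.

For a Jordan block J_k(λ), e^{tJ_k(λ)} = e^{λt} · (I + tN + t^2 N^2/2! + ... + t^{k-1} N^{k-1}/(k-1)!) where N is the nilpotent superdiagonal part.

Assembling the blocks and conjugating back gives the entries of e^{tA} as shown above.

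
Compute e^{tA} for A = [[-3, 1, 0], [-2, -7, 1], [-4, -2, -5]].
e^{tA} = [[(t^2 + 2*t + 1)*e^{-5*t}, t*e^{-5*t}, t^2*e^{-5*t}/2], [2*t*(-t - 1)*e^{-5*t}, (1 - 2*t)*e^{-5*t}, t*(1 - t)*e^{-5*t}], [2*t*(-t - 2)*e^{-5*t}, -2*t*e^{-5*t}, (1 - t^2)*e^{-5*t}]]

A has Jordan form J = [[-5, 1, 0], [0, -5, 1], [0, 0, -5]] with A = PJP^{-1}, so e^{tA} = P e^{tJ} P^{-1}.

For a Jordan block J_k(λ), e^{tJ_k(λ)} = e^{λt} · (I + tN + t^2 N^2/2! + ... + t^{k-1} N^{k-1}/(k-1)!) where N is the nilpotent superdiagonal part.

Assembling the blocks and conjugating back gives the entries of e^{tA} as shown above.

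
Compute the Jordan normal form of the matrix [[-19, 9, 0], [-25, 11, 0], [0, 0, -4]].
The characteristic polynomial is det(xI - A) = (x + 4)^3, so the eigenvalues are -4 (algebraic multiplicity 3).

For λ = -4: rank(A + 4I) = 1, rank((A + 4I)^2) = 0. The eigenspace has dimension 3 - 1 = 2, so there are 2 Jordan blocks; the rank sequence gives block sizes [2, 1].

Assembling the blocks gives the Jordan form J above.

J = [[-4, 1, 0], [0, -4, 0], [0, 0, -4]]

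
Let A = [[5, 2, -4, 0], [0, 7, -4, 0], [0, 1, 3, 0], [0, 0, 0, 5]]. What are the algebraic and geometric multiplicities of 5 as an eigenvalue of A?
algebraic multiplicity 4, geometric multiplicity 3

The characteristic polynomial is (x - 5)^4, so the factor x - 5 appears with exponent 4: the algebraic multiplicity is 4.

rank(A - 5I) = 1, so the eigenspace has dimension 4 - 1 = 3: the geometric multiplicity is 3.

Since 3 < 4, A is not diagonalizable.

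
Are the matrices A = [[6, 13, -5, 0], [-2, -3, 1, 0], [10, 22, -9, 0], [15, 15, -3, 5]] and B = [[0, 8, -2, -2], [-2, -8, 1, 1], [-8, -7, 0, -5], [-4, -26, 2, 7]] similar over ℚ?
Two matrices over a field are similar if and only if they have the same invariant factors.

Both A and B have characteristic polynomial (x - 5)(x + 1)^2(x + 4) and minimal polynomial (x - 5)(x + 1)^2(x + 4). Computing further, both have invariant factors (x - 5)(x + 1)^2(x + 4). Hence A and B are similar.

Yes.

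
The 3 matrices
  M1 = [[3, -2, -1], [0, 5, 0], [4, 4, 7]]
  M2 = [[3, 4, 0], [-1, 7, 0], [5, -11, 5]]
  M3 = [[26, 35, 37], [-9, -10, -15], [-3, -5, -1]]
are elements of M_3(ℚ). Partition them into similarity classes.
Characteristic polynomials: χ_{M1} = (x - 5)^3, χ_{M2} = (x - 5)^3, χ_{M3} = (x - 5)^3.

{M1}: invariant factors x - 5, (x - 5)^2.

{M2, M3}: invariant factors (x - 5)^3.

Matrices are similar if and only if their invariant-factor lists agree; the partition into similarity classes is {M1}, {M2, M3}.

2 classes: {M1}, {M2, M3}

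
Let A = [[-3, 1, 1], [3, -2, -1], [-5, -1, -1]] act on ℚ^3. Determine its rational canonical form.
The invariant factors of A (the non-unit diagonal entries of the Smith normal form of xI - A over ℚ[x]) are (x + 2)^3, each dividing the next. The characteristic polynomial is their product, (x + 2)^3.

The rational canonical form is the block-diagonal matrix of companion matrices C(f_i):
R = [[0, 0, -8], [1, 0, -12], [0, 1, -6]].

R = [[0, 0, -8], [1, 0, -12], [0, 1, -6]]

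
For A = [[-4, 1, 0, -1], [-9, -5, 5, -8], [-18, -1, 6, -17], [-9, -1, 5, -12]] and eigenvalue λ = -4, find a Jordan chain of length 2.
We seek v_1 ∈ ker((A + 4I)^2) \ ker(A + 4I), then set v_{i+1} = (A + 4I) v_i.

One such chain is v_1 = [[0, 1, 1, 0]]^T, v_2 = [[1, 4, 9, 4]]^T. Check: (A + 4I) v_2 = [[0, 0, 0, 0]]^T = 0.

v_1 = [[0, 1, 1, 0]]^T, v_2 = [[1, 4, 9, 4]]^T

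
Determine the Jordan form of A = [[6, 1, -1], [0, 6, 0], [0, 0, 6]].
J = [[6, 1, 0], [0, 6, 0], [0, 0, 6]]

The characteristic polynomial is det(xI - A) = (x - 6)^3, so the eigenvalues are 6 (algebraic multiplicity 3).

For λ = 6: rank(A - 6I) = 1, rank((A - 6I)^2) = 0. The eigenspace has dimension 3 - 1 = 2, so there are 2 Jordan blocks; the rank sequence gives block sizes [2, 1].

Assembling the blocks gives the Jordan form J above.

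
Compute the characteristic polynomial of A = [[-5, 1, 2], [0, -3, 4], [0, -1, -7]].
χ_A(x) = (x + 5)^3

xI - A = [[x + 5, -1, -2], [0, x + 3, -4], [0, 1, x + 7]].

Expanding det(xI - A) along the first row:
det(xI - A) = + (x + 5)·det([[x + 3, -4], [1, x + 7]]) - (-1)·det([[0, -4], [0, x + 7]]) + (-2)·det([[0, x + 3], [0, 1]]).

Evaluating gives χ_A(x) = x^3 + 15x^2 + 75x + 125 = (x + 5)^3.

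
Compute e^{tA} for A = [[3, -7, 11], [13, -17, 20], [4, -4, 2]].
e^{tA} = [[(t^2 + 7*t + 1)*e^{-4*t}, t*(-t - 7)*e^{-4*t}, t*(3*t + 22)*e^{-4*t}/2], [t*(t + 13)*e^{-4*t}, (-t^2 - 13*t + 1)*e^{-4*t}, t*(3*t + 40)*e^{-4*t}/2], [4*t*e^{-4*t}, -4*t*e^{-4*t}, (6*t + 1)*e^{-4*t}]]

A has Jordan form J = [[-4, 1, 0], [0, -4, 1], [0, 0, -4]] with A = PJP^{-1}, so e^{tA} = P e^{tJ} P^{-1}.

For a Jordan block J_k(λ), e^{tJ_k(λ)} = e^{λt} · (I + tN + t^2 N^2/2! + ... + t^{k-1} N^{k-1}/(k-1)!) where N is the nilpotent superdiagonal part.

Assembling the blocks and conjugating back gives the entries of e^{tA} as shown above.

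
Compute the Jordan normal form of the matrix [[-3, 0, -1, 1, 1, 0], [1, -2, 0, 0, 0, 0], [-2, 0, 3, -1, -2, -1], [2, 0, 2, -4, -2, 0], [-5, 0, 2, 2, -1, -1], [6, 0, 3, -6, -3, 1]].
J = [[-2, 1, 0, 0, 0, 0], [0, -2, 1, 0, 0, 0], [0, 0, -2, 0, 0, 0], [0, 0, 0, -2, 0, 0], [0, 0, 0, 0, 1, 1], [0, 0, 0, 0, 0, 1]]

The characteristic polynomial is det(xI - A) = (x - 1)^2(x + 2)^4, so the eigenvalues are -2 (algebraic multiplicity 4), 1 (algebraic multiplicity 2).

For λ = -2: rank(A + 2I) = 4, rank((A + 2I)^2) = 3, rank((A + 2I)^3) = 2. The eigenspace has dimension 6 - 4 = 2, so there are 2 Jordan blocks; the rank sequence gives block sizes [3, 1].

For λ = 1: rank(A - I) = 5, rank((A - I)^2) = 4. The eigenspace has dimension 6 - 5 = 1, so there is 1 Jordan block; the rank sequence gives block sizes [2].

Assembling the blocks gives the Jordan form J above.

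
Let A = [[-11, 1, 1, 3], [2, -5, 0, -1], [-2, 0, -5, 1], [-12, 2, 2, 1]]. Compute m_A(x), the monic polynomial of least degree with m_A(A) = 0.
The characteristic polynomial factors as (x + 5)^4. The minimal polynomial is ∏(x - λ)^{k_λ} where k_λ is the size of the largest Jordan block at λ.

For λ = -5: rank(A + 5I) = 2, and the largest Jordan block has size 2 (the smallest k with rank((A + 5I)^k) = rank((A + 5I)^(k+1))).

So m_A(x) = (x + 5)^2.

m_A(x) = (x + 5)^2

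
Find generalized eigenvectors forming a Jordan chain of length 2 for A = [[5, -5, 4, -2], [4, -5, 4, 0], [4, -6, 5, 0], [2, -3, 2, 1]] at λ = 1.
We seek v_1 ∈ ker((A - I)^2) \ ker(A - I), then set v_{i+1} = (A - I) v_i.

One such chain is v_1 = [[1, 1, 0, 0]]^T, v_2 = [[-1, -2, -2, -1]]^T. Check: (A - I) v_2 = [[0, 0, 0, 0]]^T = 0.

v_1 = [[1, 1, 0, 0]]^T, v_2 = [[-1, -2, -2, -1]]^T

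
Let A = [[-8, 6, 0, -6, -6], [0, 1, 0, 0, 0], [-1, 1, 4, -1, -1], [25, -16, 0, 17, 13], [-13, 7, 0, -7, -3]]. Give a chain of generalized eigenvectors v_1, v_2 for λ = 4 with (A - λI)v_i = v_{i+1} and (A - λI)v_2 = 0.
v_1 = [[-1, 0, 0, 3, -1]]^T, v_2 = [[0, 0, -1, 1, -1]]^T

We seek v_1 ∈ ker((A - 4I)^2) \ ker(A - 4I), then set v_{i+1} = (A - 4I) v_i.

One such chain is v_1 = [[-1, 0, 0, 3, -1]]^T, v_2 = [[0, 0, -1, 1, -1]]^T. Check: (A - 4I) v_2 = [[0, 0, 0, 0, 0]]^T = 0.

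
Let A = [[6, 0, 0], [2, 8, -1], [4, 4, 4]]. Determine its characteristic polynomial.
xI - A = [[x - 6, 0, 0], [-2, x - 8, 1], [-4, -4, x - 4]].

Expanding det(xI - A) along the first row:
det(xI - A) = + (x - 6)·det([[x - 8, 1], [-4, x - 4]]) - (0)·det([[-2, 1], [-4, x - 4]]) + (0)·det([[-2, x - 8], [-4, -4]]).

Evaluating gives χ_A(x) = x^3 - 18x^2 + 108x - 216 = (x - 6)^3.

χ_A(x) = (x - 6)^3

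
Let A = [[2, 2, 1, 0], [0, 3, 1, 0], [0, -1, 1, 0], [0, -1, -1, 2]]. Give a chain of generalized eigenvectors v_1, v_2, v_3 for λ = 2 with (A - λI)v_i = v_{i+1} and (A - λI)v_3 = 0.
We seek v_1 ∈ ker((A - 2I)^3) \ ker((A - 2I)^2), then set v_{i+1} = (A - 2I) v_i.

One such chain is v_1 = [[1, 0, 1, 0]]^T, v_2 = [[1, 1, -1, -1]]^T, v_3 = [[1, 0, 0, 0]]^T. Check: (A - 2I) v_3 = [[0, 0, 0, 0]]^T = 0.

v_1 = [[1, 0, 1, 0]]^T, v_2 = [[1, 1, -1, -1]]^T, v_3 = [[1, 0, 0, 0]]^T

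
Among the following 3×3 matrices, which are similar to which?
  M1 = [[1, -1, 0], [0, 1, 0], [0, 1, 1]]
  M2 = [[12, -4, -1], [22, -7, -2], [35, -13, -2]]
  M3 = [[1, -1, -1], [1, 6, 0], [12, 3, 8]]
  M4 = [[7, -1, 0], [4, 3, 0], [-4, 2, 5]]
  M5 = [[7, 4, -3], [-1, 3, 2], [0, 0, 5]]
Characteristic polynomials: χ_{M1} = (x - 1)^3, χ_{M2} = (x - 1)^3, χ_{M3} = (x - 5)^3, χ_{M4} = (x - 5)^3, χ_{M5} = (x - 5)^3.

{M1}: invariant factors x - 1, (x - 1)^2.

{M2}: invariant factors (x - 1)^3.

{M3, M5}: invariant factors (x - 5)^3.

{M4}: invariant factors x - 5, (x - 5)^2.

Matrices are similar if and only if their invariant-factor lists agree; the partition into similarity classes is {M1}, {M2}, {M3, M5}, {M4}.

4 classes: {M1}, {M2}, {M3, M5}, {M4}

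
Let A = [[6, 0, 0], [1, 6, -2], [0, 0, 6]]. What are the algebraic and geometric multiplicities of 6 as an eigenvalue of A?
The characteristic polynomial is (x - 6)^3, so the factor x - 6 appears with exponent 3: the algebraic multiplicity is 3.

rank(A - 6I) = 1, so the eigenspace has dimension 3 - 1 = 2: the geometric multiplicity is 2.

Since 2 < 3, A is not diagonalizable.

algebraic multiplicity 3, geometric multiplicity 2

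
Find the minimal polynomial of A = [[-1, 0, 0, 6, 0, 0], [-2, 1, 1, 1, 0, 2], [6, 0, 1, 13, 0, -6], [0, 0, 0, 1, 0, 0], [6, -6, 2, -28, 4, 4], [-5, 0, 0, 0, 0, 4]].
The characteristic polynomial factors as (x - 4)^2(x - 1)^3(x + 1). The minimal polynomial is ∏(x - λ)^{k_λ} where k_λ is the size of the largest Jordan block at λ.

For λ = -1: rank(A + I) = 5, and the largest Jordan block has size 1 (the smallest k with rank((A + I)^k) = rank((A + I)^(k+1))).
For λ = 1: rank(A - I) = 5, and the largest Jordan block has size 3 (the smallest k with rank((A - I)^k) = rank((A - I)^(k+1))).
For λ = 4: rank(A - 4I) = 4, and the largest Jordan block has size 1 (the smallest k with rank((A - 4I)^k) = rank((A - 4I)^(k+1))).

So m_A(x) = (x - 4)(x - 1)^3(x + 1).

m_A(x) = (x - 4)(x - 1)^3(x + 1)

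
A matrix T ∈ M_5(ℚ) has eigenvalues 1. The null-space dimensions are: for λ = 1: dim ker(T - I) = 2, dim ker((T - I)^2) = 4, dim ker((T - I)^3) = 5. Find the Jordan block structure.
λ = 1: successive nullity increments [2, 2, 1] count blocks of size ≥ k; block sizes are [3, 2].

Jordan blocks: (1, 3), (1, 2)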